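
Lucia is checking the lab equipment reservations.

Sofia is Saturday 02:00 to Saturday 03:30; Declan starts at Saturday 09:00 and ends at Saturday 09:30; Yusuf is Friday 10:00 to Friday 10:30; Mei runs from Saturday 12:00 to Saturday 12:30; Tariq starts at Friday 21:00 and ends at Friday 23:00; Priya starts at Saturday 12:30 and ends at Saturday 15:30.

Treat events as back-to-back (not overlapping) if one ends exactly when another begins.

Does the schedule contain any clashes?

No

Sorted by start: Yusuf, Tariq, Sofia, Declan, Mei, Priya.
Tariq starts after Yusuf ends — done with Yusuf.
Sofia starts after Tariq ends — done with Tariq.
Declan starts after Sofia ends — done with Sofia.
Mei starts after Declan ends — done with Declan.
Priya starts exactly when Mei ends (back-to-back, no overlap).
Every pair is clear; the schedule has no overlaps.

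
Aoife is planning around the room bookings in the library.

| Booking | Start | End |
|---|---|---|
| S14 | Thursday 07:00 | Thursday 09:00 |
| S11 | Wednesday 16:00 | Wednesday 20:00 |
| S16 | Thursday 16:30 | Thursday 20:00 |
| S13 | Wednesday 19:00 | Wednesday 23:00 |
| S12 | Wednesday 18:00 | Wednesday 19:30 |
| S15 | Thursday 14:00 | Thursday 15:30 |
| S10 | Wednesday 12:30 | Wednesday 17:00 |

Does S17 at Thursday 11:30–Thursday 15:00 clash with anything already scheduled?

S10: ends Wednesday 17:00 at or before S17 starts Thursday 11:30 → clear.
S11: ends Wednesday 20:00 at or before S17 starts Thursday 11:30 → clear.
S12: ends Wednesday 19:30 at or before S17 starts Thursday 11:30 → clear.
S13: ends Wednesday 23:00 at or before S17 starts Thursday 11:30 → clear.
S14: ends Thursday 09:00 at or before S17 starts Thursday 11:30 → clear.
S15: starts Thursday 14:00 before S17 ends Thursday 15:00, and ends Thursday 15:30 after S17 starts Thursday 11:30 → overlap.
S16: starts Thursday 16:30 at or after S17 ends Thursday 15:00 → clear.
S17 overlaps S15.

Yes — it overlaps S15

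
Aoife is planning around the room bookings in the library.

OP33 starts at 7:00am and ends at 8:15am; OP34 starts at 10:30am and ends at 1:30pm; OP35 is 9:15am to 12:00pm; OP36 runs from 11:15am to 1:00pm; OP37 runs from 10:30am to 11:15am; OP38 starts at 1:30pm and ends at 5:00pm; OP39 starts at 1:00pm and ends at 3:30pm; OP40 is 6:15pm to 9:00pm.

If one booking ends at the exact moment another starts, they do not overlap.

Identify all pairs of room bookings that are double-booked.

Sorted by start: OP33, OP35, OP34, OP37, OP36, OP39, OP38, OP40.
OP35 starts after OP33 ends; OP33 is clear from here.
OP34 starts before OP35 ends → OP35 and OP34 overlap.
OP37 starts before OP35 ends → OP35 and OP37 overlap.
OP36 starts before OP35 ends → OP35 and OP36 overlap.
OP39 starts after OP35 ends; OP35 is clear from here.
OP37 starts before OP34 ends → OP34 and OP37 overlap.
OP36 starts before OP34 ends → OP34 and OP36 overlap.
OP39 starts before OP34 ends → OP34 and OP39 overlap.
OP38 starts exactly when OP34 ends (back-to-back, no overlap); OP34 is clear from here.
OP36 starts exactly when OP37 ends (back-to-back, no overlap); OP37 is clear from here.
OP39 starts exactly when OP36 ends (back-to-back, no overlap); OP36 is clear from here.
OP38 starts before OP39 ends → OP39 and OP38 overlap.
OP40 starts after OP39 ends.
OP40 starts after OP38 ends.

OP34 & OP35, OP34 & OP36, OP34 & OP37, OP34 & OP39, OP35 & OP36, OP35 & OP37, OP38 & OP39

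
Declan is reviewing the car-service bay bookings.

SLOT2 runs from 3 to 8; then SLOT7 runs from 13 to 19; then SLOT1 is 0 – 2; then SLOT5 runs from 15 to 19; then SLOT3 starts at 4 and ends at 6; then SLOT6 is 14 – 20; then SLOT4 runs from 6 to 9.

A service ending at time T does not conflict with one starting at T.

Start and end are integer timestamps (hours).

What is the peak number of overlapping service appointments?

Sort all start/end points and keep a running count:
0 start SLOT1 → 1
2 end SLOT1 → 0
3 start SLOT2 → 1
4 start SLOT3 → 2
6 end SLOT3 → 1
6 start SLOT4 → 2
8 end SLOT2 → 1
9 end SLOT4 → 0
13 start SLOT7 → 1
14 start SLOT6 → 2
15 start SLOT5 → 3
19 end SLOT5 → 2
19 end SLOT7 → 1
20 end SLOT6 → 0
Peak is 3, at 15 (SLOT5, SLOT6, SLOT7).

3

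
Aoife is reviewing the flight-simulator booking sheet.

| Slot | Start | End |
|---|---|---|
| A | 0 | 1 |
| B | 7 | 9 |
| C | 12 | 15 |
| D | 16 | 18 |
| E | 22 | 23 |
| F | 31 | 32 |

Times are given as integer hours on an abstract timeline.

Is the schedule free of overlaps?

Yes

Sorted by start: A, B, C, D, E, F.
B starts after A ends — done with A.
C starts after B ends — done with B.
D starts after C ends — done with C.
E starts after D ends — done with D.
F starts after E ends.
Every pair is clear; the schedule has no overlaps.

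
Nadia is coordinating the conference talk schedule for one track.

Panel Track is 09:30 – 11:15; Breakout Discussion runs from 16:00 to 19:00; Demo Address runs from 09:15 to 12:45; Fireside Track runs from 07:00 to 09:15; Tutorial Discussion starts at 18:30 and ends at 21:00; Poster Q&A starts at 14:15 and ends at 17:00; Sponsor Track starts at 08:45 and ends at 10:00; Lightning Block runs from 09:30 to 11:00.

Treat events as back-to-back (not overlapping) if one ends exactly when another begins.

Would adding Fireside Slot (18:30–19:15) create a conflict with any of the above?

Fireside Track: ends 09:15 at or before Fireside Slot starts 18:30 → clear.
Sponsor Track: ends 10:00 at or before Fireside Slot starts 18:30 → clear.
Demo Address: ends 12:45 at or before Fireside Slot starts 18:30 → clear.
Lightning Block: ends 11:00 at or before Fireside Slot starts 18:30 → clear.
Panel Track: ends 11:15 at or before Fireside Slot starts 18:30 → clear.
Poster Q&A: ends 17:00 at or before Fireside Slot starts 18:30 → clear.
Breakout Discussion: starts 16:00 before Fireside Slot ends 19:15, and ends 19:00 after Fireside Slot starts 18:30 → overlap.
Tutorial Discussion: starts 18:30 before Fireside Slot ends 19:15, and ends 21:00 after Fireside Slot starts 18:30 → overlap.
Fireside Slot overlaps Breakout Discussion, Tutorial Discussion.

Yes — it overlaps Breakout Discussion, Tutorial Discussion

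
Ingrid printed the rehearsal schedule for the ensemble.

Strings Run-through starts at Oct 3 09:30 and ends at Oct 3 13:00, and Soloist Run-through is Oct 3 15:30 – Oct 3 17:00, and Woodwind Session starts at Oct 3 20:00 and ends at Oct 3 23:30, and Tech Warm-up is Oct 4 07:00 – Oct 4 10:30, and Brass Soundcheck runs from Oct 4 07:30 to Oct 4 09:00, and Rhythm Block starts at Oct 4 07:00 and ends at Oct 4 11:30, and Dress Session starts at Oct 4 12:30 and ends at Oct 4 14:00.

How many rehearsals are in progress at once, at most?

Walk through starts and ends in time order (an end at T is processed before a start at T):
Oct 3 09:30 start Strings Run-through → 1
Oct 3 13:00 end Strings Run-through → 0
Oct 3 15:30 start Soloist Run-through → 1
Oct 3 17:00 end Soloist Run-through → 0
Oct 3 20:00 start Woodwind Session → 1
Oct 3 23:30 end Woodwind Session → 0
Oct 4 07:00 start Rhythm Block → 1
Oct 4 07:00 start Tech Warm-up → 2
Oct 4 07:30 start Brass Soundcheck → 3
Oct 4 09:00 end Brass Soundcheck → 2
Oct 4 10:30 end Tech Warm-up → 1
Oct 4 11:30 end Rhythm Block → 0
Oct 4 12:30 start Dress Session → 1
Oct 4 14:00 end Dress Session → 0
Peak is 3, at Oct 4 07:30 (Brass Soundcheck, Rhythm Block, Tech Warm-up).

3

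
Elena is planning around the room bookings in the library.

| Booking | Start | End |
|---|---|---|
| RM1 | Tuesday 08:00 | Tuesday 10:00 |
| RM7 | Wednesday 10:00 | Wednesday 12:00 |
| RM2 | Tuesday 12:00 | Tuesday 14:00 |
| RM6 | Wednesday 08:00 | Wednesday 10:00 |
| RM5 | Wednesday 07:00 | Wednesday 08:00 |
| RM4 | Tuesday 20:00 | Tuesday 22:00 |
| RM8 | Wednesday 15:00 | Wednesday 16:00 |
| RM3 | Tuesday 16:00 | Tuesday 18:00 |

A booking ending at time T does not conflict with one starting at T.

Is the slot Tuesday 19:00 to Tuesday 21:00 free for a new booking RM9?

RM1: ends Tuesday 10:00 at or before RM9 starts Tuesday 19:00 → clear.
RM2: ends Tuesday 14:00 at or before RM9 starts Tuesday 19:00 → clear.
RM3: ends Tuesday 18:00 at or before RM9 starts Tuesday 19:00 → clear.
RM4: starts Tuesday 20:00 before RM9 ends Tuesday 21:00, and ends Tuesday 22:00 after RM9 starts Tuesday 19:00 → overlap.
RM5: starts Wednesday 07:00 at or after RM9 ends Tuesday 21:00 → clear.
RM6: starts Wednesday 08:00 at or after RM9 ends Tuesday 21:00 → clear.
RM7: starts Wednesday 10:00 at or after RM9 ends Tuesday 21:00 → clear.
RM8: starts Wednesday 15:00 at or after RM9 ends Tuesday 21:00 → clear.
RM9 overlaps RM4.

No — it overlaps RM4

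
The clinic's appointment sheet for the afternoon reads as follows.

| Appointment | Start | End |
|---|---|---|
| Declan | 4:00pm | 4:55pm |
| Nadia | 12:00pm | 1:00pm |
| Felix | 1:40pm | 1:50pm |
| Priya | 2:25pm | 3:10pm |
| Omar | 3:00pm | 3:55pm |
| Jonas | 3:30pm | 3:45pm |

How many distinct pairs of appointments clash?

Sorted by start: Nadia, Felix, Priya, Omar, Jonas, Declan.
Felix starts after Nadia ends; Nadia is clear from here.
Priya starts after Felix ends; Felix is clear from here.
Omar starts before Priya ends → Priya and Omar overlap.
Jonas starts after Priya ends; Priya is clear from here.
Jonas starts before Omar ends → Omar and Jonas overlap.
Declan starts after Omar ends.
Declan starts after Jonas ends.
Overlapping pairs: Jonas & Omar, Omar & Priya — 2 in total.

2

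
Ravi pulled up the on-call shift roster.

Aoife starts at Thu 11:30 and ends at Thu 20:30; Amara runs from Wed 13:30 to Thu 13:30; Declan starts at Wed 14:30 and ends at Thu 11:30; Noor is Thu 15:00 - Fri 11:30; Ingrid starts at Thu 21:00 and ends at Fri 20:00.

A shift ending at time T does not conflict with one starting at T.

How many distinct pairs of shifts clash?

Two intervals overlap when each starts before the other ends.
Sorted by start: Amara, Declan, Aoife, Noor, Ingrid.
Declan starts before Amara ends → Amara and Declan overlap.
Aoife starts before Amara ends → Amara and Aoife overlap.
Noor starts after Amara ends; Amara is clear from here.
Aoife starts exactly when Declan ends (back-to-back, no overlap); Declan is clear from here.
Noor starts before Aoife ends → Aoife and Noor overlap.
Ingrid starts after Aoife ends.
Ingrid starts before Noor ends → Noor and Ingrid overlap.
Overlapping pairs: Amara & Aoife, Amara & Declan, Aoife & Noor, Ingrid & Noor — 4 in total.

4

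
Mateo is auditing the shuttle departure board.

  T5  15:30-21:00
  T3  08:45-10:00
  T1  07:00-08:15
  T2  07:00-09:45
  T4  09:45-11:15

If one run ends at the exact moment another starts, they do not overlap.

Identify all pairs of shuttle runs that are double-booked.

Sorted by start: T1, T2, T3, T4, T5.
T2 starts before T1 ends → T1 and T2 overlap.
T3 starts after T1 ends — done with T1.
T3 starts before T2 ends → T2 and T3 overlap.
T4 starts exactly when T2 ends (back-to-back, no overlap) — done with T2.
T4 starts before T3 ends → T3 and T4 overlap.
T5 starts after T3 ends.
T5 starts after T4 ends.

T1 & T2, T2 & T3, T3 & T4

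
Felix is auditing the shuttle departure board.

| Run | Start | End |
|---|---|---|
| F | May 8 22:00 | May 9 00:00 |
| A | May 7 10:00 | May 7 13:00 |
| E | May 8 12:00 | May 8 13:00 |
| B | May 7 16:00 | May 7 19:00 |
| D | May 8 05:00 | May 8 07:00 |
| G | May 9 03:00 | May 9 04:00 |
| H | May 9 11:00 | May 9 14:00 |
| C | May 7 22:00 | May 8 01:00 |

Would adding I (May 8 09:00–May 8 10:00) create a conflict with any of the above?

A: ends May 7 13:00 at or before I starts May 8 09:00 → clear.
B: ends May 7 19:00 at or before I starts May 8 09:00 → clear.
C: ends May 8 01:00 at or before I starts May 8 09:00 → clear.
D: ends May 8 07:00 at or before I starts May 8 09:00 → clear.
E: starts May 8 12:00 at or after I ends May 8 10:00 → clear.
F: starts May 8 22:00 at or after I ends May 8 10:00 → clear.
G: starts May 9 03:00 at or after I ends May 8 10:00 → clear.
H: starts May 9 11:00 at or after I ends May 8 10:00 → clear.

No — it doesn't clash with anything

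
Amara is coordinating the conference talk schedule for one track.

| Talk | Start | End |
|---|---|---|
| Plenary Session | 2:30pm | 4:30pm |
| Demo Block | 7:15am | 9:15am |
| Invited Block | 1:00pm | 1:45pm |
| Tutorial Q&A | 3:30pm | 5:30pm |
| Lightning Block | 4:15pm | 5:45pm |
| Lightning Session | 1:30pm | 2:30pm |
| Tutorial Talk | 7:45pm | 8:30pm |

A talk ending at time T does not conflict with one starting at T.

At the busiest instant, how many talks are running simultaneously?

3

Sweep the timeline, counting +1 at each start and −1 at each end (ends before starts at a tie):
7:15am start Demo Block → 1
9:15am end Demo Block → 0
1:00pm start Invited Block → 1
1:30pm start Lightning Session → 2
1:45pm end Invited Block → 1
2:30pm end Lightning Session → 0
2:30pm start Plenary Session → 1
3:30pm start Tutorial Q&A → 2
4:15pm start Lightning Block → 3
4:30pm end Plenary Session → 2
5:30pm end Tutorial Q&A → 1
5:45pm end Lightning Block → 0
7:45pm start Tutorial Talk → 1
8:30pm end Tutorial Talk → 0
Peak is 3, at 4:15pm (Lightning Block, Plenary Session, Tutorial Q&A).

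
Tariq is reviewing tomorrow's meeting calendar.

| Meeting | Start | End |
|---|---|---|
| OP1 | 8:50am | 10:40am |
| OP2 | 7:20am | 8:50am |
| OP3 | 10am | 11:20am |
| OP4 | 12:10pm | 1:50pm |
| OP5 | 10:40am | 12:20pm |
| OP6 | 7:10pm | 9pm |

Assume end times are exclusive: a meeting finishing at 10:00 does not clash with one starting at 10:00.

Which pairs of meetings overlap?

OP1 & OP3, OP3 & OP5, OP4 & OP5

Sorted by start: OP2, OP1, OP3, OP5, OP4, OP6.
OP1 starts exactly when OP2 ends (back-to-back, no overlap), so nothing later overlaps OP2 either.
OP3 starts before OP1 ends → OP1 and OP3 overlap.
OP5 starts exactly when OP1 ends (back-to-back, no overlap), so nothing later overlaps OP1 either.
OP5 starts before OP3 ends → OP3 and OP5 overlap.
OP4 starts after OP3 ends, so nothing later overlaps OP3 either.
OP4 starts before OP5 ends → OP5 and OP4 overlap.
OP6 starts after OP5 ends.
OP6 starts after OP4 ends.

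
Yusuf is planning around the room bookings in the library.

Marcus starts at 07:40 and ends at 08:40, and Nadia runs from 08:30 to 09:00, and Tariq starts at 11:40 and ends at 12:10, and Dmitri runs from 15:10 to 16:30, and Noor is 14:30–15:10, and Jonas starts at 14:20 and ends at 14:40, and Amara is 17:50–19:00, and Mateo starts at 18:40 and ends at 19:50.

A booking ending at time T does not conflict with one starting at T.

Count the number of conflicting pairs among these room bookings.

Sorted by start: Marcus, Nadia, Tariq, Jonas, Noor, Dmitri, Amara, Mateo.
Nadia starts before Marcus ends → Marcus and Nadia overlap.
Tariq starts after Marcus ends, so Marcus has no further overlaps.
Tariq starts after Nadia ends, so Nadia has no further overlaps.
Jonas starts after Tariq ends, so Tariq has no further overlaps.
Noor starts before Jonas ends → Jonas and Noor overlap.
Dmitri starts after Jonas ends, so Jonas has no further overlaps.
Dmitri starts exactly when Noor ends (back-to-back, no overlap), so Noor has no further overlaps.
Amara starts after Dmitri ends, so Dmitri has no further overlaps.
Mateo starts before Amara ends → Amara and Mateo overlap.
Overlapping pairs: Amara & Mateo, Jonas & Noor, Marcus & Nadia — 3 in total.

3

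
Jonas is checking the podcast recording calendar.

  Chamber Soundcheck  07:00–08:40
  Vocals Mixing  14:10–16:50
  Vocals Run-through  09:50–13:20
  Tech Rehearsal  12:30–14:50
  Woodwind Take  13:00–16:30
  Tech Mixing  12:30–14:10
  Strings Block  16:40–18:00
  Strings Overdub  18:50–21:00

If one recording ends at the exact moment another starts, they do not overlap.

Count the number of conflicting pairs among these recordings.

9

Sorted by start: Chamber Soundcheck, Vocals Run-through, Tech Rehearsal, Tech Mixing, Woodwind Take, Vocals Mixing, Strings Block, Strings Overdub.
Vocals Run-through starts after Chamber Soundcheck ends, so nothing later overlaps Chamber Soundcheck either.
Tech Rehearsal starts before Vocals Run-through ends → Vocals Run-through and Tech Rehearsal overlap.
Tech Mixing starts before Vocals Run-through ends → Vocals Run-through and Tech Mixing overlap.
Woodwind Take starts before Vocals Run-through ends → Vocals Run-through and Woodwind Take overlap.
Vocals Mixing starts after Vocals Run-through ends, so nothing later overlaps Vocals Run-through either.
Tech Mixing starts before Tech Rehearsal ends → Tech Rehearsal and Tech Mixing overlap.
Woodwind Take starts before Tech Rehearsal ends → Tech Rehearsal and Woodwind Take overlap.
Vocals Mixing starts before Tech Rehearsal ends → Tech Rehearsal and Vocals Mixing overlap.
Strings Block starts after Tech Rehearsal ends, so nothing later overlaps Tech Rehearsal either.
Woodwind Take starts before Tech Mixing ends → Tech Mixing and Woodwind Take overlap.
Vocals Mixing starts exactly when Tech Mixing ends (back-to-back, no overlap), so nothing later overlaps Tech Mixing either.
Vocals Mixing starts before Woodwind Take ends → Woodwind Take and Vocals Mixing overlap.
Strings Block starts after Woodwind Take ends, so nothing later overlaps Woodwind Take either.
Strings Block starts before Vocals Mixing ends → Vocals Mixing and Strings Block overlap.
Strings Overdub starts after Vocals Mixing ends.
Strings Overdub starts after Strings Block ends.
Overlapping pairs: Strings Block & Vocals Mixing, Tech Mixing & Tech Rehearsal, Tech Mixing & Vocals Run-through, Tech Mixing & Woodwind Take, Tech Rehearsal & Vocals Mixing, Tech Rehearsal & Vocals Run-through, Tech Rehearsal & Woodwind Take, Vocals Mixing & Woodwind Take, Vocals Run-through & Woodwind Take — 9 in total.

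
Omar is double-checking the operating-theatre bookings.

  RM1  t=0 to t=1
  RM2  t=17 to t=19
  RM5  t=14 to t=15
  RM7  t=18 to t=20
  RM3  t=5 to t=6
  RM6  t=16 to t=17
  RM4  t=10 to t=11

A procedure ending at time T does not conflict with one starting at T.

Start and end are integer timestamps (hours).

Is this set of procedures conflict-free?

No

Sorted by start: RM1, RM3, RM4, RM5, RM6, RM2, RM7.
RM3 starts after RM1 ends, so RM1 has no further overlaps.
RM4 starts after RM3 ends, so RM3 has no further overlaps.
RM5 starts after RM4 ends, so RM4 has no further overlaps.
RM6 starts after RM5 ends, so RM5 has no further overlaps.
RM2 starts exactly when RM6 ends (back-to-back, no overlap), so RM6 has no further overlaps.
RM7 starts before RM2 ends → RM2 and RM7 overlap.
That's a conflict, so the schedule is not conflict-free.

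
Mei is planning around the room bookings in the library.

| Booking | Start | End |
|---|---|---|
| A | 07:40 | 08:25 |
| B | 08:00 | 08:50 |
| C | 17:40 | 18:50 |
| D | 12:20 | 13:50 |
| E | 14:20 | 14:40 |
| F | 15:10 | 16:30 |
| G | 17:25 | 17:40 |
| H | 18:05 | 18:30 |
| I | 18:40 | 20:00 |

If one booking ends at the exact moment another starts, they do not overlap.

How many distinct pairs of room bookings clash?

3

Sorted by start: A, B, D, E, F, G, C, H, I.
B starts before A ends → A and B overlap.
D starts after A ends, so A has no further overlaps.
D starts after B ends, so B has no further overlaps.
E starts after D ends, so D has no further overlaps.
F starts after E ends, so E has no further overlaps.
G starts after F ends, so F has no further overlaps.
C starts exactly when G ends (back-to-back, no overlap), so G has no further overlaps.
H starts before C ends → C and H overlap.
I starts before C ends → C and I overlap.
I starts after H ends.
Overlapping pairs: A & B, C & H, C & I — 3 in total.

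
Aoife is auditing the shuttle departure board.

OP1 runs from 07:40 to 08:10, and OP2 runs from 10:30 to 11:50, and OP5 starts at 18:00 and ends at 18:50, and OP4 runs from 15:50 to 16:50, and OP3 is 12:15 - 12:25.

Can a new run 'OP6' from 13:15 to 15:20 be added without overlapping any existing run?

OP1: ends 08:10 at or before OP6 starts 13:15 → clear.
OP2: ends 11:50 at or before OP6 starts 13:15 → clear.
OP3: ends 12:25 at or before OP6 starts 13:15 → clear.
OP4: starts 15:50 at or after OP6 ends 15:20 → clear.
OP5: starts 18:00 at or after OP6 ends 15:20 → clear.

Yes — the slot is free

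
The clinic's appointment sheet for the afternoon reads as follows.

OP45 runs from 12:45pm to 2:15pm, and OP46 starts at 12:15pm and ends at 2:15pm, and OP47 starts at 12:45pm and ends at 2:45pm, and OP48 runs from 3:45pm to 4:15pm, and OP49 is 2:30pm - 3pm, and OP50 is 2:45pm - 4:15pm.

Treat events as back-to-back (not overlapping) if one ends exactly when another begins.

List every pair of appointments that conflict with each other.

Sorted by start: OP46, OP45, OP47, OP49, OP50, OP48.
OP45 starts before OP46 ends → OP46 and OP45 overlap.
OP47 starts before OP46 ends → OP46 and OP47 overlap.
OP49 starts after OP46 ends, so nothing later overlaps OP46 either.
OP47 starts before OP45 ends → OP45 and OP47 overlap.
OP49 starts after OP45 ends, so nothing later overlaps OP45 either.
OP49 starts before OP47 ends → OP47 and OP49 overlap.
OP50 starts exactly when OP47 ends (back-to-back, no overlap), so nothing later overlaps OP47 either.
OP50 starts before OP49 ends → OP49 and OP50 overlap.
OP48 starts after OP49 ends.
OP48 starts before OP50 ends → OP50 and OP48 overlap.

OP45 & OP46, OP45 & OP47, OP46 & OP47, OP47 & OP49, OP48 & OP50, OP49 & OP50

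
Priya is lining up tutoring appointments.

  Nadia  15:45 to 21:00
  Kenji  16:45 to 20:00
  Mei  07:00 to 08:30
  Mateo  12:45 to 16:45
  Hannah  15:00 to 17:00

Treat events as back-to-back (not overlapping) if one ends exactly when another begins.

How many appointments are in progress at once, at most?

Walk through starts and ends in time order (an end at T is processed before a start at T):
07:00 start Mei → 1
08:30 end Mei → 0
12:45 start Mateo → 1
15:00 start Hannah → 2
15:45 start Nadia → 3
16:45 end Mateo → 2
16:45 start Kenji → 3
17:00 end Hannah → 2
20:00 end Kenji → 1
21:00 end Nadia → 0
Peak is 3, at 15:45 (Hannah, Mateo, Nadia).

3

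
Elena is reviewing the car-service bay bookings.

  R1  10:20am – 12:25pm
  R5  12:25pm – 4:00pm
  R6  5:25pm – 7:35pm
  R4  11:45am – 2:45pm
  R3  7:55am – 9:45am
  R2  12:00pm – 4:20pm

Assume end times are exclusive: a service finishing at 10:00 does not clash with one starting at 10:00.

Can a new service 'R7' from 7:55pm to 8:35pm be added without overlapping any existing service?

R3: ends 9:45am at or before R7 starts 7:55pm → clear.
R1: ends 12:25pm at or before R7 starts 7:55pm → clear.
R4: ends 2:45pm at or before R7 starts 7:55pm → clear.
R2: ends 4:20pm at or before R7 starts 7:55pm → clear.
R5: ends 4:00pm at or before R7 starts 7:55pm → clear.
R6: ends 7:35pm at or before R7 starts 7:55pm → clear.

Yes — the slot is free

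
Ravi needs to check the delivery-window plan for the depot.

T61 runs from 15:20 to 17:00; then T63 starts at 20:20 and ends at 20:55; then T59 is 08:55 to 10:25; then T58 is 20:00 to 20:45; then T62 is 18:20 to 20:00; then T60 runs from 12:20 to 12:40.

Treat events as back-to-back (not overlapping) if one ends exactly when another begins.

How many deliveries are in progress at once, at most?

Sweep the timeline, counting +1 at each start and −1 at each end (ends before starts at a tie):
08:55 start T59 → 1
10:25 end T59 → 0
12:20 start T60 → 1
12:40 end T60 → 0
15:20 start T61 → 1
17:00 end T61 → 0
18:20 start T62 → 1
20:00 end T62 → 0
20:00 start T58 → 1
20:20 start T63 → 2
20:45 end T58 → 1
20:55 end T63 → 0
Peak is 2, at 20:20 (T58, T63).

2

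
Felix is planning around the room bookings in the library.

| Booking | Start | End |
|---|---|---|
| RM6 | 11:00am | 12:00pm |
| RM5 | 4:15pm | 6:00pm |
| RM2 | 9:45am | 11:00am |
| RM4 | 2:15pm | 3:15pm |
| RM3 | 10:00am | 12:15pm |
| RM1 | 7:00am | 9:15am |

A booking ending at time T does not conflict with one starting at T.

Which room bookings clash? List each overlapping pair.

RM2 & RM3, RM3 & RM6

Sorted by start: RM1, RM2, RM3, RM6, RM4, RM5.
RM2 starts after RM1 ends, so nothing later overlaps RM1 either.
RM3 starts before RM2 ends → RM2 and RM3 overlap.
RM6 starts exactly when RM2 ends (back-to-back, no overlap), so nothing later overlaps RM2 either.
RM6 starts before RM3 ends → RM3 and RM6 overlap.
RM4 starts after RM3 ends, so nothing later overlaps RM3 either.
RM4 starts after RM6 ends, so nothing later overlaps RM6 either.
RM5 starts after RM4 ends.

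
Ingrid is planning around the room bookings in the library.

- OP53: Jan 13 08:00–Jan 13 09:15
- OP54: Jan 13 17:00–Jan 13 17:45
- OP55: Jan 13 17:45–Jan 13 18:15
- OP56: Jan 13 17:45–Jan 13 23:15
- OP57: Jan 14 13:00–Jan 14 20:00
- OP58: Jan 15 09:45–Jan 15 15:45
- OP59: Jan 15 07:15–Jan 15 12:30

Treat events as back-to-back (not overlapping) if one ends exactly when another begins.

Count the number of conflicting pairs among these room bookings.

2

Sorted by start: OP53, OP54, OP55, OP56, OP57, OP59, OP58.
OP54 starts after OP53 ends — done with OP53.
OP55 starts exactly when OP54 ends (back-to-back, no overlap) — done with OP54.
OP56 starts before OP55 ends → OP55 and OP56 overlap.
OP57 starts after OP55 ends — done with OP55.
OP57 starts after OP56 ends — done with OP56.
OP59 starts after OP57 ends — done with OP57.
OP58 starts before OP59 ends → OP59 and OP58 overlap.
Overlapping pairs: OP55 & OP56, OP58 & OP59 — 2 in total.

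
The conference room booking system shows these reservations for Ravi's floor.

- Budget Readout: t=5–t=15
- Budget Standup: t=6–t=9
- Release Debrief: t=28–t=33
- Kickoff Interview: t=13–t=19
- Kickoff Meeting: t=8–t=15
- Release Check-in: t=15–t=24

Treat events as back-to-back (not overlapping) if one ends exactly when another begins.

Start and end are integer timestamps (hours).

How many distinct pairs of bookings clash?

6

Sorted by start: Budget Readout, Budget Standup, Kickoff Meeting, Kickoff Interview, Release Check-in, Release Debrief.
Budget Standup starts before Budget Readout ends → Budget Readout and Budget Standup overlap.
Kickoff Meeting starts before Budget Readout ends → Budget Readout and Kickoff Meeting overlap.
Kickoff Interview starts before Budget Readout ends → Budget Readout and Kickoff Interview overlap.
Release Check-in starts exactly when Budget Readout ends (back-to-back, no overlap); Budget Readout is clear from here.
Kickoff Meeting starts before Budget Standup ends → Budget Standup and Kickoff Meeting overlap.
Kickoff Interview starts after Budget Standup ends; Budget Standup is clear from here.
Kickoff Interview starts before Kickoff Meeting ends → Kickoff Meeting and Kickoff Interview overlap.
Release Check-in starts exactly when Kickoff Meeting ends (back-to-back, no overlap); Kickoff Meeting is clear from here.
Release Check-in starts before Kickoff Interview ends → Kickoff Interview and Release Check-in overlap.
Release Debrief starts after Kickoff Interview ends.
Release Debrief starts after Release Check-in ends.
Overlapping pairs: Budget Readout & Budget Standup, Budget Readout & Kickoff Interview, Budget Readout & Kickoff Meeting, Budget Standup & Kickoff Meeting, Kickoff Interview & Kickoff Meeting, Kickoff Interview & Release Check-in — 6 in total.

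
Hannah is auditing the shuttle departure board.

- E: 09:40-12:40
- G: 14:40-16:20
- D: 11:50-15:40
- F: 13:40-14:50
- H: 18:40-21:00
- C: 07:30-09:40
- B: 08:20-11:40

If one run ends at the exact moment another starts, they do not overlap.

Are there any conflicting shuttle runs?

Sorted by start: C, B, E, D, F, G, H.
B starts before C ends → C and B overlap.
That's a conflict, so the schedule is not conflict-free.

Yes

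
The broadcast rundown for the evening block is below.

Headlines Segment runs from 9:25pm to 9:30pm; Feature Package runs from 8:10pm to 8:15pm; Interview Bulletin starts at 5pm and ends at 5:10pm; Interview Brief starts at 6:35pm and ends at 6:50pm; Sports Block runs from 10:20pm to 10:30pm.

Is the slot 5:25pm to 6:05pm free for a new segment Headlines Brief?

Interview Bulletin: ends 5:10pm at or before Headlines Brief starts 5:25pm → clear.
Interview Brief: starts 6:35pm at or after Headlines Brief ends 6:05pm → clear.
Feature Package: starts 8:10pm at or after Headlines Brief ends 6:05pm → clear.
Headlines Segment: starts 9:25pm at or after Headlines Brief ends 6:05pm → clear.
Sports Block: starts 10:20pm at or after Headlines Brief ends 6:05pm → clear.

Yes — the slot is free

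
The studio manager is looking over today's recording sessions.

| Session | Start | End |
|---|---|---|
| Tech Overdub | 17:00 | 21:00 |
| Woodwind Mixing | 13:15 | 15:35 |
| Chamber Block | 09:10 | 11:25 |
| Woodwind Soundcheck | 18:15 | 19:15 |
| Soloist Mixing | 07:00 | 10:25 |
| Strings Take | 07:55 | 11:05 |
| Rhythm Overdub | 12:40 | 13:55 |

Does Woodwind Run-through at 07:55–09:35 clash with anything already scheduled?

Yes — it overlaps Chamber Block, Soloist Mixing, Strings Take

Soloist Mixing: starts 07:00 before Woodwind Run-through ends 09:35, and ends 10:25 after Woodwind Run-through starts 07:55 → overlap.
Strings Take: starts 07:55 before Woodwind Run-through ends 09:35, and ends 11:05 after Woodwind Run-through starts 07:55 → overlap.
Chamber Block: starts 09:10 before Woodwind Run-through ends 09:35, and ends 11:25 after Woodwind Run-through starts 07:55 → overlap.
Rhythm Overdub: starts 12:40 at or after Woodwind Run-through ends 09:35 → clear.
Woodwind Mixing: starts 13:15 at or after Woodwind Run-through ends 09:35 → clear.
Tech Overdub: starts 17:00 at or after Woodwind Run-through ends 09:35 → clear.
Woodwind Soundcheck: starts 18:15 at or after Woodwind Run-through ends 09:35 → clear.
Woodwind Run-through overlaps Chamber Block, Soloist Mixing, Strings Take.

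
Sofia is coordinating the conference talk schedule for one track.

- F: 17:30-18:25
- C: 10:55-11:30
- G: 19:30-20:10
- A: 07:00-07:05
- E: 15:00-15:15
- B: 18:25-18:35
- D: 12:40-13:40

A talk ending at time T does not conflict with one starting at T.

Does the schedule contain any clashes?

Sorted by start: A, C, D, E, F, B, G.
C starts after A ends, so A has no further overlaps.
D starts after C ends, so C has no further overlaps.
E starts after D ends, so D has no further overlaps.
F starts after E ends, so E has no further overlaps.
B starts exactly when F ends (back-to-back, no overlap), so F has no further overlaps.
G starts after B ends.
Every pair is clear; the schedule has no overlaps.

No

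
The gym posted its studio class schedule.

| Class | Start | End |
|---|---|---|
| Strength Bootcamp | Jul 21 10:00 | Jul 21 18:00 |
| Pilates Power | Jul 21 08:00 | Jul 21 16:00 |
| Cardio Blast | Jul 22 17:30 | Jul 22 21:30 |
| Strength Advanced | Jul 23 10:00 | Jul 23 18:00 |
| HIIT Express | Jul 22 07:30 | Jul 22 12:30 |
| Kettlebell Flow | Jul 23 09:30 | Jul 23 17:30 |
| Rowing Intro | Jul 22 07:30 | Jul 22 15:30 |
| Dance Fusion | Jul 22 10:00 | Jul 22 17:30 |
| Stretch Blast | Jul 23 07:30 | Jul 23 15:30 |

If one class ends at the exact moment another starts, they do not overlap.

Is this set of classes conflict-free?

Sorted by start: Pilates Power, Strength Bootcamp, HIIT Express, Rowing Intro, Dance Fusion, Cardio Blast, Stretch Blast, Kettlebell Flow, Strength Advanced.
Strength Bootcamp starts before Pilates Power ends → Pilates Power and Strength Bootcamp overlap.
That's a conflict, so the schedule is not conflict-free.

No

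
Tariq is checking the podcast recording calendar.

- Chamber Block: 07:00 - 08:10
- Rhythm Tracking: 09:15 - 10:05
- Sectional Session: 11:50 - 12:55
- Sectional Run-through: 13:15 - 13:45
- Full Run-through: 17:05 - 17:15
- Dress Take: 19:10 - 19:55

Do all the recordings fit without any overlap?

Yes

Check each pair: they overlap iff neither finishes before the other starts.
Sorted by start: Chamber Block, Rhythm Tracking, Sectional Session, Sectional Run-through, Full Run-through, Dress Take.
Rhythm Tracking starts after Chamber Block ends; Chamber Block is clear from here.
Sectional Session starts after Rhythm Tracking ends; Rhythm Tracking is clear from here.
Sectional Run-through starts after Sectional Session ends; Sectional Session is clear from here.
Full Run-through starts after Sectional Run-through ends; Sectional Run-through is clear from here.
Dress Take starts after Full Run-through ends.
Every pair is clear; the schedule has no overlaps.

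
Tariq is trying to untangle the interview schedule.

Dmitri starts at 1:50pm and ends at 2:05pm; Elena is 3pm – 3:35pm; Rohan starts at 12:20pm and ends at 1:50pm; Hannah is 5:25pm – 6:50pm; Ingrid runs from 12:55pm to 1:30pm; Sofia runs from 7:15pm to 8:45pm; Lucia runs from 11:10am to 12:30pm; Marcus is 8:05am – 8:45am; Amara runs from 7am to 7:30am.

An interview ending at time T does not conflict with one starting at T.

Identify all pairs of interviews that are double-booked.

Ingrid & Rohan, Lucia & Rohan

Sorted by start: Amara, Marcus, Lucia, Rohan, Ingrid, Dmitri, Elena, Hannah, Sofia.
Marcus starts after Amara ends, so Amara has no further overlaps.
Lucia starts after Marcus ends, so Marcus has no further overlaps.
Rohan starts before Lucia ends → Lucia and Rohan overlap.
Ingrid starts after Lucia ends, so Lucia has no further overlaps.
Ingrid starts before Rohan ends → Rohan and Ingrid overlap.
Dmitri starts exactly when Rohan ends (back-to-back, no overlap), so Rohan has no further overlaps.
Dmitri starts after Ingrid ends, so Ingrid has no further overlaps.
Elena starts after Dmitri ends, so Dmitri has no further overlaps.
Hannah starts after Elena ends, so Elena has no further overlaps.
Sofia starts after Hannah ends.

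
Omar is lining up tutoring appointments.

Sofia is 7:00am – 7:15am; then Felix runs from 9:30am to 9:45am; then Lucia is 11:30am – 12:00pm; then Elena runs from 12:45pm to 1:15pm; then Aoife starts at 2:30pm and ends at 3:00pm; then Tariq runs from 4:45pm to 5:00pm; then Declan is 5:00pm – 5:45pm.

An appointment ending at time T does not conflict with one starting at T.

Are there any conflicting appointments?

Sorted by start: Sofia, Felix, Lucia, Elena, Aoife, Tariq, Declan.
Felix starts after Sofia ends, so nothing later overlaps Sofia either.
Lucia starts after Felix ends, so nothing later overlaps Felix either.
Elena starts after Lucia ends, so nothing later overlaps Lucia either.
Aoife starts after Elena ends, so nothing later overlaps Elena either.
Tariq starts after Aoife ends, so nothing later overlaps Aoife either.
Declan starts exactly when Tariq ends (back-to-back, no overlap).
Every pair is clear; the schedule has no overlaps.

No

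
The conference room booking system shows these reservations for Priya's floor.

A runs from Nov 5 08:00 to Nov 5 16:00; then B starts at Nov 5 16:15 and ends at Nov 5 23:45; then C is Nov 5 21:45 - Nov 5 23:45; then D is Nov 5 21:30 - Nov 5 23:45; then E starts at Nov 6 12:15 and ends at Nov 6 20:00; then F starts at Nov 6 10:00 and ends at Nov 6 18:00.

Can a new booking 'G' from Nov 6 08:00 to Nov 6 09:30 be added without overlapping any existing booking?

Yes — the slot is free

A: ends Nov 5 16:00 at or before G starts Nov 6 08:00 → clear.
B: ends Nov 5 23:45 at or before G starts Nov 6 08:00 → clear.
D: ends Nov 5 23:45 at or before G starts Nov 6 08:00 → clear.
C: ends Nov 5 23:45 at or before G starts Nov 6 08:00 → clear.
F: starts Nov 6 10:00 at or after G ends Nov 6 09:30 → clear.
E: starts Nov 6 12:15 at or after G ends Nov 6 09:30 → clear.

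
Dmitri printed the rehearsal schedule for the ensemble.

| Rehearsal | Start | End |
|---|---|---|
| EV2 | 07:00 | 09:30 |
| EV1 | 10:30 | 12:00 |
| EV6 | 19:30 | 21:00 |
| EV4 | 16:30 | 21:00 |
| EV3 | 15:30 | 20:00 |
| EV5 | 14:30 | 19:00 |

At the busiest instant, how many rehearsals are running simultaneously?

Sweep the timeline, counting +1 at each start and −1 at each end (ends before starts at a tie):
07:00 start EV2 → 1
09:30 end EV2 → 0
10:30 start EV1 → 1
12:00 end EV1 → 0
14:30 start EV5 → 1
15:30 start EV3 → 2
16:30 start EV4 → 3
19:00 end EV5 → 2
19:30 start EV6 → 3
20:00 end EV3 → 2
21:00 end EV4 → 1
21:00 end EV6 → 0
Peak is 3, at 16:30 (EV3, EV4, EV5).

3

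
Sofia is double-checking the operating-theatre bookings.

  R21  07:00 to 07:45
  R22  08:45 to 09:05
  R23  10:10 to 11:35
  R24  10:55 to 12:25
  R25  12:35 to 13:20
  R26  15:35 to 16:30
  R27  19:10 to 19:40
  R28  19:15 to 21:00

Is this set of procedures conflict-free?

Sorted by start: R21, R22, R23, R24, R25, R26, R27, R28.
R22 starts after R21 ends, so R21 has no further overlaps.
R23 starts after R22 ends, so R22 has no further overlaps.
R24 starts before R23 ends → R23 and R24 overlap.
That's a conflict, so the schedule is not conflict-free.

No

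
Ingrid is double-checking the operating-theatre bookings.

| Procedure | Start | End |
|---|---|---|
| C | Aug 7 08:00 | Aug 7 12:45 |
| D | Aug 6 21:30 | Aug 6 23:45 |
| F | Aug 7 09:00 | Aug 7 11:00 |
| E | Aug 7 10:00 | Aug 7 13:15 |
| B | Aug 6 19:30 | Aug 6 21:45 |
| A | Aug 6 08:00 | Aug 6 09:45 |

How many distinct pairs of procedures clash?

4

Sorted by start: A, B, D, C, F, E.
B starts after A ends; A is clear from here.
D starts before B ends → B and D overlap.
C starts after B ends; B is clear from here.
C starts after D ends; D is clear from here.
F starts before C ends → C and F overlap.
E starts before C ends → C and E overlap.
E starts before F ends → F and E overlap.
Overlapping pairs: B & D, C & E, C & F, E & F — 4 in total.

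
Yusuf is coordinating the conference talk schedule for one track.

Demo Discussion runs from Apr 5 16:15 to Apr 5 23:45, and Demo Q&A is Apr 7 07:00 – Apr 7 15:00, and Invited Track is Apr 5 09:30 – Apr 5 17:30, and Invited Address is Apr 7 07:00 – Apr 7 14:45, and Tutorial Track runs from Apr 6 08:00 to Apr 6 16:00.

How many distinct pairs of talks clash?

Check each pair: they overlap iff neither finishes before the other starts.
Sorted by start: Invited Track, Demo Discussion, Tutorial Track, Demo Q&A, Invited Address.
Demo Discussion starts before Invited Track ends → Invited Track and Demo Discussion overlap.
Tutorial Track starts after Invited Track ends; Invited Track is clear from here.
Tutorial Track starts after Demo Discussion ends; Demo Discussion is clear from here.
Demo Q&A starts after Tutorial Track ends; Tutorial Track is clear from here.
Invited Address starts before Demo Q&A ends → Demo Q&A and Invited Address overlap.
Overlapping pairs: Demo Discussion & Invited Track, Demo Q&A & Invited Address — 2 in total.

2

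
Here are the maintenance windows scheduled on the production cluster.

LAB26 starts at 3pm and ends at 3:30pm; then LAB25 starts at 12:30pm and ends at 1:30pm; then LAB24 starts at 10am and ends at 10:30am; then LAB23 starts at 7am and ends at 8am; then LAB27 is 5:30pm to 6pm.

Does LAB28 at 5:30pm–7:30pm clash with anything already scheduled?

Yes — it overlaps LAB27

LAB23: ends 8am at or before LAB28 starts 5:30pm → clear.
LAB24: ends 10:30am at or before LAB28 starts 5:30pm → clear.
LAB25: ends 1:30pm at or before LAB28 starts 5:30pm → clear.
LAB26: ends 3:30pm at or before LAB28 starts 5:30pm → clear.
LAB27: starts 5:30pm before LAB28 ends 7:30pm, and ends 6pm after LAB28 starts 5:30pm → overlap.
LAB28 overlaps LAB27.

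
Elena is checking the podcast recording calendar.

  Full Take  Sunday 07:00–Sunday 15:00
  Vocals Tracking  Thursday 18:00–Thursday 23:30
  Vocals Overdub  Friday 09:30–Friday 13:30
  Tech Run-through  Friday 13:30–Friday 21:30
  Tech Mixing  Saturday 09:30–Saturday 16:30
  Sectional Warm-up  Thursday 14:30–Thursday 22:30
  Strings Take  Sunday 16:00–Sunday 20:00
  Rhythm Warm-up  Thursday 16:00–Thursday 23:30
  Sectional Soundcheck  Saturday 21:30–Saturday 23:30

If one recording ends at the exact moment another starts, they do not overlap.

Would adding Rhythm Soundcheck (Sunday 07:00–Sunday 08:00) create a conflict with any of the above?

Yes — it overlaps Full Take

Sectional Warm-up: ends Thursday 22:30 at or before Rhythm Soundcheck starts Sunday 07:00 → clear.
Rhythm Warm-up: ends Thursday 23:30 at or before Rhythm Soundcheck starts Sunday 07:00 → clear.
Vocals Tracking: ends Thursday 23:30 at or before Rhythm Soundcheck starts Sunday 07:00 → clear.
Vocals Overdub: ends Friday 13:30 at or before Rhythm Soundcheck starts Sunday 07:00 → clear.
Tech Run-through: ends Friday 21:30 at or before Rhythm Soundcheck starts Sunday 07:00 → clear.
Tech Mixing: ends Saturday 16:30 at or before Rhythm Soundcheck starts Sunday 07:00 → clear.
Sectional Soundcheck: ends Saturday 23:30 at or before Rhythm Soundcheck starts Sunday 07:00 → clear.
Full Take: starts Sunday 07:00 before Rhythm Soundcheck ends Sunday 08:00, and ends Sunday 15:00 after Rhythm Soundcheck starts Sunday 07:00 → overlap.
Strings Take: starts Sunday 16:00 at or after Rhythm Soundcheck ends Sunday 08:00 → clear.
Rhythm Soundcheck overlaps Full Take.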